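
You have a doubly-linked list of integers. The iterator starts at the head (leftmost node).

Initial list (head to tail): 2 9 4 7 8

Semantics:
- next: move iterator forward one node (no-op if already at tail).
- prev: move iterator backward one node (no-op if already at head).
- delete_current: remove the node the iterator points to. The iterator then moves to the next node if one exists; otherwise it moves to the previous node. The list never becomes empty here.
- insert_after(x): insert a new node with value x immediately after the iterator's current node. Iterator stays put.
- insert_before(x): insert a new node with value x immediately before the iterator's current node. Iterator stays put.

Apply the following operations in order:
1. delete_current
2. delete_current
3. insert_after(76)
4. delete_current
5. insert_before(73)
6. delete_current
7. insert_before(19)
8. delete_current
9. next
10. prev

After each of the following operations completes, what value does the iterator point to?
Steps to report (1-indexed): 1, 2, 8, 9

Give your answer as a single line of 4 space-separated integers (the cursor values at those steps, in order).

After 1 (delete_current): list=[9, 4, 7, 8] cursor@9
After 2 (delete_current): list=[4, 7, 8] cursor@4
After 3 (insert_after(76)): list=[4, 76, 7, 8] cursor@4
After 4 (delete_current): list=[76, 7, 8] cursor@76
After 5 (insert_before(73)): list=[73, 76, 7, 8] cursor@76
After 6 (delete_current): list=[73, 7, 8] cursor@7
After 7 (insert_before(19)): list=[73, 19, 7, 8] cursor@7
After 8 (delete_current): list=[73, 19, 8] cursor@8
After 9 (next): list=[73, 19, 8] cursor@8
After 10 (prev): list=[73, 19, 8] cursor@19

Answer: 9 4 8 8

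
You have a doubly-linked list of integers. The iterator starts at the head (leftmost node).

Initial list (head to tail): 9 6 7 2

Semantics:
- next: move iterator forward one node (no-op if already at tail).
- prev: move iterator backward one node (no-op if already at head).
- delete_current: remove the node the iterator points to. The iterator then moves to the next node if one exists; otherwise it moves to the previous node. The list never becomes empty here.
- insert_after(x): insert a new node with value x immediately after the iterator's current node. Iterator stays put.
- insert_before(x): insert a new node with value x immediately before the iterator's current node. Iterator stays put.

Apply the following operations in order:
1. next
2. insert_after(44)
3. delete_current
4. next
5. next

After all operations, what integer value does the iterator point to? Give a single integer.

Answer: 2

Derivation:
After 1 (next): list=[9, 6, 7, 2] cursor@6
After 2 (insert_after(44)): list=[9, 6, 44, 7, 2] cursor@6
After 3 (delete_current): list=[9, 44, 7, 2] cursor@44
After 4 (next): list=[9, 44, 7, 2] cursor@7
After 5 (next): list=[9, 44, 7, 2] cursor@2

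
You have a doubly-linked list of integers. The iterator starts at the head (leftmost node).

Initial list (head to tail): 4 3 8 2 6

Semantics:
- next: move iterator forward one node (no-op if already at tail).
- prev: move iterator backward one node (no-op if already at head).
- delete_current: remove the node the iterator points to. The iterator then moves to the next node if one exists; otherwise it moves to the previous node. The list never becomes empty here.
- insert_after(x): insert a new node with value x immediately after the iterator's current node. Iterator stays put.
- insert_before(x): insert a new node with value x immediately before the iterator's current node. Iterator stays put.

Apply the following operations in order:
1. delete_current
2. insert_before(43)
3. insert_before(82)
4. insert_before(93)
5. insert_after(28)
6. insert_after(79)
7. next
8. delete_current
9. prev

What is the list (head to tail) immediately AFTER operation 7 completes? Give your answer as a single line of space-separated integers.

Answer: 43 82 93 3 79 28 8 2 6

Derivation:
After 1 (delete_current): list=[3, 8, 2, 6] cursor@3
After 2 (insert_before(43)): list=[43, 3, 8, 2, 6] cursor@3
After 3 (insert_before(82)): list=[43, 82, 3, 8, 2, 6] cursor@3
After 4 (insert_before(93)): list=[43, 82, 93, 3, 8, 2, 6] cursor@3
After 5 (insert_after(28)): list=[43, 82, 93, 3, 28, 8, 2, 6] cursor@3
After 6 (insert_after(79)): list=[43, 82, 93, 3, 79, 28, 8, 2, 6] cursor@3
After 7 (next): list=[43, 82, 93, 3, 79, 28, 8, 2, 6] cursor@79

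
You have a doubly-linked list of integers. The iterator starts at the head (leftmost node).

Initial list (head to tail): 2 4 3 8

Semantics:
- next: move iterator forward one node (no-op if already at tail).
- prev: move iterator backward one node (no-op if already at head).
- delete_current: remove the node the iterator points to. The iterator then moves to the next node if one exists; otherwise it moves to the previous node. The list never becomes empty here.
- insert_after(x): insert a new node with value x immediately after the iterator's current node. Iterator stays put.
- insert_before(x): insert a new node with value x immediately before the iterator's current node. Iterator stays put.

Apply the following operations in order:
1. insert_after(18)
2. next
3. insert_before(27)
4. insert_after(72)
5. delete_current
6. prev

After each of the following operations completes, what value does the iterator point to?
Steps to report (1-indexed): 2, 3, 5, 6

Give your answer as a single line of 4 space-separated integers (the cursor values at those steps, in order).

After 1 (insert_after(18)): list=[2, 18, 4, 3, 8] cursor@2
After 2 (next): list=[2, 18, 4, 3, 8] cursor@18
After 3 (insert_before(27)): list=[2, 27, 18, 4, 3, 8] cursor@18
After 4 (insert_after(72)): list=[2, 27, 18, 72, 4, 3, 8] cursor@18
After 5 (delete_current): list=[2, 27, 72, 4, 3, 8] cursor@72
After 6 (prev): list=[2, 27, 72, 4, 3, 8] cursor@27

Answer: 18 18 72 27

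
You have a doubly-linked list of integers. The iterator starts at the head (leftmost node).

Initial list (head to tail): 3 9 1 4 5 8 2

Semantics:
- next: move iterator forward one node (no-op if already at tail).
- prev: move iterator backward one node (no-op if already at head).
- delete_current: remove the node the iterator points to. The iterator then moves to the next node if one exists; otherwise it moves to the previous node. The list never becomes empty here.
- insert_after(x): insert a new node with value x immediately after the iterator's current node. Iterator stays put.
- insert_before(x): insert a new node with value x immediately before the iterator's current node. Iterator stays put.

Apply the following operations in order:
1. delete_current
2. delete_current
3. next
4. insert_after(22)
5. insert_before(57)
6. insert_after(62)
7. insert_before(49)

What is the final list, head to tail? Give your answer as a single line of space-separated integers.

After 1 (delete_current): list=[9, 1, 4, 5, 8, 2] cursor@9
After 2 (delete_current): list=[1, 4, 5, 8, 2] cursor@1
After 3 (next): list=[1, 4, 5, 8, 2] cursor@4
After 4 (insert_after(22)): list=[1, 4, 22, 5, 8, 2] cursor@4
After 5 (insert_before(57)): list=[1, 57, 4, 22, 5, 8, 2] cursor@4
After 6 (insert_after(62)): list=[1, 57, 4, 62, 22, 5, 8, 2] cursor@4
After 7 (insert_before(49)): list=[1, 57, 49, 4, 62, 22, 5, 8, 2] cursor@4

Answer: 1 57 49 4 62 22 5 8 2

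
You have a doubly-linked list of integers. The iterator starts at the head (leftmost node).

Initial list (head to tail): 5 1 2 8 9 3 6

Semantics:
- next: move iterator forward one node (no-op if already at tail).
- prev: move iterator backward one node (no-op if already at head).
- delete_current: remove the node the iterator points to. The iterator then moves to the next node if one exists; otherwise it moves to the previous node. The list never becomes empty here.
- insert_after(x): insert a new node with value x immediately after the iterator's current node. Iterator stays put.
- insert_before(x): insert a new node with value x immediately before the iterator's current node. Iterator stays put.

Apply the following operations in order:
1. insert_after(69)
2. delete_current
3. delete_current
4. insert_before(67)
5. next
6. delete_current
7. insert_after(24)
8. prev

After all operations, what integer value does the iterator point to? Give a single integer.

Answer: 1

Derivation:
After 1 (insert_after(69)): list=[5, 69, 1, 2, 8, 9, 3, 6] cursor@5
After 2 (delete_current): list=[69, 1, 2, 8, 9, 3, 6] cursor@69
After 3 (delete_current): list=[1, 2, 8, 9, 3, 6] cursor@1
After 4 (insert_before(67)): list=[67, 1, 2, 8, 9, 3, 6] cursor@1
After 5 (next): list=[67, 1, 2, 8, 9, 3, 6] cursor@2
After 6 (delete_current): list=[67, 1, 8, 9, 3, 6] cursor@8
After 7 (insert_after(24)): list=[67, 1, 8, 24, 9, 3, 6] cursor@8
After 8 (prev): list=[67, 1, 8, 24, 9, 3, 6] cursor@1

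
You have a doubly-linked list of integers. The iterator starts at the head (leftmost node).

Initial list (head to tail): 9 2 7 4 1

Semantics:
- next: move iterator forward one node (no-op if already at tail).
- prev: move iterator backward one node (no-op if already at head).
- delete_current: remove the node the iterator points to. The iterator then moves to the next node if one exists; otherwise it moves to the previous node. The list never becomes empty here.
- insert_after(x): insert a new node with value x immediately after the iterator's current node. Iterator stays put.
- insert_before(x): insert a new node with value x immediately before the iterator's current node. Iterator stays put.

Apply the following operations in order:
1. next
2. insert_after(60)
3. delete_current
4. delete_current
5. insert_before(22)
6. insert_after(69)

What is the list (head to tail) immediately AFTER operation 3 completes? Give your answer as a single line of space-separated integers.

Answer: 9 60 7 4 1

Derivation:
After 1 (next): list=[9, 2, 7, 4, 1] cursor@2
After 2 (insert_after(60)): list=[9, 2, 60, 7, 4, 1] cursor@2
After 3 (delete_current): list=[9, 60, 7, 4, 1] cursor@60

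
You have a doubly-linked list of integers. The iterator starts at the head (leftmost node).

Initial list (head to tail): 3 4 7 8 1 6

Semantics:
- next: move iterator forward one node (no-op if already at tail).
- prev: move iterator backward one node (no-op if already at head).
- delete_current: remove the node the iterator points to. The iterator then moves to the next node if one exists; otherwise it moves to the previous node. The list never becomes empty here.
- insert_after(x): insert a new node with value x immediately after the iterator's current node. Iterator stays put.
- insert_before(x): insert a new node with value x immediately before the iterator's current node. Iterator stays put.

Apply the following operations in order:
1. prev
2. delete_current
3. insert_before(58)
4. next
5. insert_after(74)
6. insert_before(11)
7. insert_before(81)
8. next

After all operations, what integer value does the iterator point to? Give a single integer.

After 1 (prev): list=[3, 4, 7, 8, 1, 6] cursor@3
After 2 (delete_current): list=[4, 7, 8, 1, 6] cursor@4
After 3 (insert_before(58)): list=[58, 4, 7, 8, 1, 6] cursor@4
After 4 (next): list=[58, 4, 7, 8, 1, 6] cursor@7
After 5 (insert_after(74)): list=[58, 4, 7, 74, 8, 1, 6] cursor@7
After 6 (insert_before(11)): list=[58, 4, 11, 7, 74, 8, 1, 6] cursor@7
After 7 (insert_before(81)): list=[58, 4, 11, 81, 7, 74, 8, 1, 6] cursor@7
After 8 (next): list=[58, 4, 11, 81, 7, 74, 8, 1, 6] cursor@74

Answer: 74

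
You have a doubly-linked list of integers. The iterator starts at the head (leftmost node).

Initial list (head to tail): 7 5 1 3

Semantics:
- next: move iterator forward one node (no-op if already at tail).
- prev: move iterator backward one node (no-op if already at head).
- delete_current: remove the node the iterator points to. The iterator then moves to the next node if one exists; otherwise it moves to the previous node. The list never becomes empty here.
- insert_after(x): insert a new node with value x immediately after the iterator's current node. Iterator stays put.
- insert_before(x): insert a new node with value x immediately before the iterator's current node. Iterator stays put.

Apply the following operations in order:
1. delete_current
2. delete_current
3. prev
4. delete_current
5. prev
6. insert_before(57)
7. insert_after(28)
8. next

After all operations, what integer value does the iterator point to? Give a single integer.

Answer: 28

Derivation:
After 1 (delete_current): list=[5, 1, 3] cursor@5
After 2 (delete_current): list=[1, 3] cursor@1
After 3 (prev): list=[1, 3] cursor@1
After 4 (delete_current): list=[3] cursor@3
After 5 (prev): list=[3] cursor@3
After 6 (insert_before(57)): list=[57, 3] cursor@3
After 7 (insert_after(28)): list=[57, 3, 28] cursor@3
After 8 (next): list=[57, 3, 28] cursor@28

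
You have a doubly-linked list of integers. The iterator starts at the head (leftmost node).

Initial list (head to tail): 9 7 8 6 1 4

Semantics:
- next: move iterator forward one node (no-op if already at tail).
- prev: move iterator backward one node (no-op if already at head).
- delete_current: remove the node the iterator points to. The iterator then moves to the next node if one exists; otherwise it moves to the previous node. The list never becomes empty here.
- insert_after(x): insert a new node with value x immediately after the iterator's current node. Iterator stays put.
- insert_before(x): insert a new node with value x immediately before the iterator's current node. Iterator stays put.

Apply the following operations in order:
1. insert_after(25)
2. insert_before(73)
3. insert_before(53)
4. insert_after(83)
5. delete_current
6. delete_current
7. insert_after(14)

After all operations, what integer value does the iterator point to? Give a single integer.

Answer: 25

Derivation:
After 1 (insert_after(25)): list=[9, 25, 7, 8, 6, 1, 4] cursor@9
After 2 (insert_before(73)): list=[73, 9, 25, 7, 8, 6, 1, 4] cursor@9
After 3 (insert_before(53)): list=[73, 53, 9, 25, 7, 8, 6, 1, 4] cursor@9
After 4 (insert_after(83)): list=[73, 53, 9, 83, 25, 7, 8, 6, 1, 4] cursor@9
After 5 (delete_current): list=[73, 53, 83, 25, 7, 8, 6, 1, 4] cursor@83
After 6 (delete_current): list=[73, 53, 25, 7, 8, 6, 1, 4] cursor@25
After 7 (insert_after(14)): list=[73, 53, 25, 14, 7, 8, 6, 1, 4] cursor@25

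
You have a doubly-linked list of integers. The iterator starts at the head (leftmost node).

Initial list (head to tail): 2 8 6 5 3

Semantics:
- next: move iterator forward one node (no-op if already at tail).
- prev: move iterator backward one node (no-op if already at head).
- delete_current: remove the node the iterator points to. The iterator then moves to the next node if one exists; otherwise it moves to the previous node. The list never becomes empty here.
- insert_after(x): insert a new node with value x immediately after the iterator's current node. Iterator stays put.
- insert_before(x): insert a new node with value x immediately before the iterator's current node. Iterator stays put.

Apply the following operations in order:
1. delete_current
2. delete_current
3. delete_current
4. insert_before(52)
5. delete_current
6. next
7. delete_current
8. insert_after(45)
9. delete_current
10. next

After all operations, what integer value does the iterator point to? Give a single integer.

After 1 (delete_current): list=[8, 6, 5, 3] cursor@8
After 2 (delete_current): list=[6, 5, 3] cursor@6
After 3 (delete_current): list=[5, 3] cursor@5
After 4 (insert_before(52)): list=[52, 5, 3] cursor@5
After 5 (delete_current): list=[52, 3] cursor@3
After 6 (next): list=[52, 3] cursor@3
After 7 (delete_current): list=[52] cursor@52
After 8 (insert_after(45)): list=[52, 45] cursor@52
After 9 (delete_current): list=[45] cursor@45
After 10 (next): list=[45] cursor@45

Answer: 45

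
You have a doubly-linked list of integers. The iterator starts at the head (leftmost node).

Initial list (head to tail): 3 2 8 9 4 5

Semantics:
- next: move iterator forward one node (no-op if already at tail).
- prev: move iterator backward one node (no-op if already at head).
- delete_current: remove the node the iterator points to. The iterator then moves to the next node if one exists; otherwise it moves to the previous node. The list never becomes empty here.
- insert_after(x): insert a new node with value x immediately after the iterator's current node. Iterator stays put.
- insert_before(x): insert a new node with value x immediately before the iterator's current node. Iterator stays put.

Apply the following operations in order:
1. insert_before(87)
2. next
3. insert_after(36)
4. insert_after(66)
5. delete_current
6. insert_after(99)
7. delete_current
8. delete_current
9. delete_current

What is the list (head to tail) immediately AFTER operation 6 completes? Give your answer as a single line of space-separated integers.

Answer: 87 3 66 99 36 8 9 4 5

Derivation:
After 1 (insert_before(87)): list=[87, 3, 2, 8, 9, 4, 5] cursor@3
After 2 (next): list=[87, 3, 2, 8, 9, 4, 5] cursor@2
After 3 (insert_after(36)): list=[87, 3, 2, 36, 8, 9, 4, 5] cursor@2
After 4 (insert_after(66)): list=[87, 3, 2, 66, 36, 8, 9, 4, 5] cursor@2
After 5 (delete_current): list=[87, 3, 66, 36, 8, 9, 4, 5] cursor@66
After 6 (insert_after(99)): list=[87, 3, 66, 99, 36, 8, 9, 4, 5] cursor@66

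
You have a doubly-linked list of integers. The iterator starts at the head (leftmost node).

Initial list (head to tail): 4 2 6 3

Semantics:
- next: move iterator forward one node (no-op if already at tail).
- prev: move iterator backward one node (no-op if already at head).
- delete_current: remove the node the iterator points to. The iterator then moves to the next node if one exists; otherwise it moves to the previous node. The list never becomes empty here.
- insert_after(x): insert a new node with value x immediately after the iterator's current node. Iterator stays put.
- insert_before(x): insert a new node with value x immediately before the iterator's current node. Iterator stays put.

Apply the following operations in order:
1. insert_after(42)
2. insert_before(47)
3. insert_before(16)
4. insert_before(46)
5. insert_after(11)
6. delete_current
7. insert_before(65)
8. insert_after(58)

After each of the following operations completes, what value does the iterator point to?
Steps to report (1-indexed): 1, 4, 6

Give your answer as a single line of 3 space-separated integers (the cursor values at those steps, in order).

After 1 (insert_after(42)): list=[4, 42, 2, 6, 3] cursor@4
After 2 (insert_before(47)): list=[47, 4, 42, 2, 6, 3] cursor@4
After 3 (insert_before(16)): list=[47, 16, 4, 42, 2, 6, 3] cursor@4
After 4 (insert_before(46)): list=[47, 16, 46, 4, 42, 2, 6, 3] cursor@4
After 5 (insert_after(11)): list=[47, 16, 46, 4, 11, 42, 2, 6, 3] cursor@4
After 6 (delete_current): list=[47, 16, 46, 11, 42, 2, 6, 3] cursor@11
After 7 (insert_before(65)): list=[47, 16, 46, 65, 11, 42, 2, 6, 3] cursor@11
After 8 (insert_after(58)): list=[47, 16, 46, 65, 11, 58, 42, 2, 6, 3] cursor@11

Answer: 4 4 11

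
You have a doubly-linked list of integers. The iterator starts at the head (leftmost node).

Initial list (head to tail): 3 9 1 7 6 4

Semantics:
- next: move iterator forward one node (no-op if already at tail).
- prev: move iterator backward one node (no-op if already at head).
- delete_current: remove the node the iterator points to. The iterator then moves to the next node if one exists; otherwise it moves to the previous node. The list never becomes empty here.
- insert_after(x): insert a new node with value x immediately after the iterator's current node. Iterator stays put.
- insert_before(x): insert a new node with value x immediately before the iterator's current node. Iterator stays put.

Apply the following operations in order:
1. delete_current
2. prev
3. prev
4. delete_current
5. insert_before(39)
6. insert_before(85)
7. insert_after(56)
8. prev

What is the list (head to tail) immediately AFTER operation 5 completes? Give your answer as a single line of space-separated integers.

After 1 (delete_current): list=[9, 1, 7, 6, 4] cursor@9
After 2 (prev): list=[9, 1, 7, 6, 4] cursor@9
After 3 (prev): list=[9, 1, 7, 6, 4] cursor@9
After 4 (delete_current): list=[1, 7, 6, 4] cursor@1
After 5 (insert_before(39)): list=[39, 1, 7, 6, 4] cursor@1

Answer: 39 1 7 6 4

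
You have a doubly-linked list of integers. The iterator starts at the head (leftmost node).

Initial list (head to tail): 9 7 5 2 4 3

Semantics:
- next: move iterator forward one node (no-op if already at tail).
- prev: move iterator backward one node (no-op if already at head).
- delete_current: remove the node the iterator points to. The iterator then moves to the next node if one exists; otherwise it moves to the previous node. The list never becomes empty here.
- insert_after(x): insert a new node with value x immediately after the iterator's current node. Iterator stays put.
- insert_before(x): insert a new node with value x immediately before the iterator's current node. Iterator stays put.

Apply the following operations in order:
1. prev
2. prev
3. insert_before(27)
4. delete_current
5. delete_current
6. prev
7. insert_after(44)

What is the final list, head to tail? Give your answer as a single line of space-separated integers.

After 1 (prev): list=[9, 7, 5, 2, 4, 3] cursor@9
After 2 (prev): list=[9, 7, 5, 2, 4, 3] cursor@9
After 3 (insert_before(27)): list=[27, 9, 7, 5, 2, 4, 3] cursor@9
After 4 (delete_current): list=[27, 7, 5, 2, 4, 3] cursor@7
After 5 (delete_current): list=[27, 5, 2, 4, 3] cursor@5
After 6 (prev): list=[27, 5, 2, 4, 3] cursor@27
After 7 (insert_after(44)): list=[27, 44, 5, 2, 4, 3] cursor@27

Answer: 27 44 5 2 4 3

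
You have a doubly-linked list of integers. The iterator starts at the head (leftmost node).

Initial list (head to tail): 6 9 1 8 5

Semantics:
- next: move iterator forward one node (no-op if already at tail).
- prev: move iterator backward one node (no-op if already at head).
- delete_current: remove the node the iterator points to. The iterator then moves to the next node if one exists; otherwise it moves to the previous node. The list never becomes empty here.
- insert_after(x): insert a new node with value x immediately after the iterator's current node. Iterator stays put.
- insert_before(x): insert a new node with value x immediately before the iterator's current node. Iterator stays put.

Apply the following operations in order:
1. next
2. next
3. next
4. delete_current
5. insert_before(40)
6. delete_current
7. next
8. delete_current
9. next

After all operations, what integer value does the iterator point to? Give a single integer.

Answer: 1

Derivation:
After 1 (next): list=[6, 9, 1, 8, 5] cursor@9
After 2 (next): list=[6, 9, 1, 8, 5] cursor@1
After 3 (next): list=[6, 9, 1, 8, 5] cursor@8
After 4 (delete_current): list=[6, 9, 1, 5] cursor@5
After 5 (insert_before(40)): list=[6, 9, 1, 40, 5] cursor@5
After 6 (delete_current): list=[6, 9, 1, 40] cursor@40
After 7 (next): list=[6, 9, 1, 40] cursor@40
After 8 (delete_current): list=[6, 9, 1] cursor@1
After 9 (next): list=[6, 9, 1] cursor@1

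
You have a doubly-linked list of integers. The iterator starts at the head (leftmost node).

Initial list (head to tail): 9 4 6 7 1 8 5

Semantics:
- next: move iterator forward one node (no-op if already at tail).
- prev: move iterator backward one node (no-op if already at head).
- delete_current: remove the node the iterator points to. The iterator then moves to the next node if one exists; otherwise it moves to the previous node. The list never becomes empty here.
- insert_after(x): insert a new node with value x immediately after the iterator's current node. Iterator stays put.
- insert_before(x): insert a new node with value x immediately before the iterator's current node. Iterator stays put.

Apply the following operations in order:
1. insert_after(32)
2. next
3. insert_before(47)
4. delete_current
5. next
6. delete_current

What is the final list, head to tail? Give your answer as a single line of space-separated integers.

Answer: 9 47 4 7 1 8 5

Derivation:
After 1 (insert_after(32)): list=[9, 32, 4, 6, 7, 1, 8, 5] cursor@9
After 2 (next): list=[9, 32, 4, 6, 7, 1, 8, 5] cursor@32
After 3 (insert_before(47)): list=[9, 47, 32, 4, 6, 7, 1, 8, 5] cursor@32
After 4 (delete_current): list=[9, 47, 4, 6, 7, 1, 8, 5] cursor@4
After 5 (next): list=[9, 47, 4, 6, 7, 1, 8, 5] cursor@6
After 6 (delete_current): list=[9, 47, 4, 7, 1, 8, 5] cursor@7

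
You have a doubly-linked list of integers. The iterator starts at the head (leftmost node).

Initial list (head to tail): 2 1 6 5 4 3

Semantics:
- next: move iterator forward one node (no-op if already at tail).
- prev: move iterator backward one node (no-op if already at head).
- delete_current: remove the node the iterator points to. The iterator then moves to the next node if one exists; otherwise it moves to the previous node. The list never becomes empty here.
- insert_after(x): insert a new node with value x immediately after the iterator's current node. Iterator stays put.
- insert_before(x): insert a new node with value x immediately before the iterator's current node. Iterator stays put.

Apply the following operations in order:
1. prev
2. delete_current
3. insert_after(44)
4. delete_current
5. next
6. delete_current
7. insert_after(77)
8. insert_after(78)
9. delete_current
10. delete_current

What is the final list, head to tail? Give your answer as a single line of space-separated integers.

Answer: 44 77 4 3

Derivation:
After 1 (prev): list=[2, 1, 6, 5, 4, 3] cursor@2
After 2 (delete_current): list=[1, 6, 5, 4, 3] cursor@1
After 3 (insert_after(44)): list=[1, 44, 6, 5, 4, 3] cursor@1
After 4 (delete_current): list=[44, 6, 5, 4, 3] cursor@44
After 5 (next): list=[44, 6, 5, 4, 3] cursor@6
After 6 (delete_current): list=[44, 5, 4, 3] cursor@5
After 7 (insert_after(77)): list=[44, 5, 77, 4, 3] cursor@5
After 8 (insert_after(78)): list=[44, 5, 78, 77, 4, 3] cursor@5
After 9 (delete_current): list=[44, 78, 77, 4, 3] cursor@78
After 10 (delete_current): list=[44, 77, 4, 3] cursor@77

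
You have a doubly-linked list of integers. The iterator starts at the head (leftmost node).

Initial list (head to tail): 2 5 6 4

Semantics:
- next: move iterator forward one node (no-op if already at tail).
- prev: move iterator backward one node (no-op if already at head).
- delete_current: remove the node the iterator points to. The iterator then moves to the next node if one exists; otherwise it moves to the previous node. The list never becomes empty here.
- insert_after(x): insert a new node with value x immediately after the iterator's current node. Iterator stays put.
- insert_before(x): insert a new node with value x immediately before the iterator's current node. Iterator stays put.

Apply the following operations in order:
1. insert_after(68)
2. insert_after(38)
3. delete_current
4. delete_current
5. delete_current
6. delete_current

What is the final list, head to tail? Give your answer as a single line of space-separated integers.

After 1 (insert_after(68)): list=[2, 68, 5, 6, 4] cursor@2
After 2 (insert_after(38)): list=[2, 38, 68, 5, 6, 4] cursor@2
After 3 (delete_current): list=[38, 68, 5, 6, 4] cursor@38
After 4 (delete_current): list=[68, 5, 6, 4] cursor@68
After 5 (delete_current): list=[5, 6, 4] cursor@5
After 6 (delete_current): list=[6, 4] cursor@6

Answer: 6 4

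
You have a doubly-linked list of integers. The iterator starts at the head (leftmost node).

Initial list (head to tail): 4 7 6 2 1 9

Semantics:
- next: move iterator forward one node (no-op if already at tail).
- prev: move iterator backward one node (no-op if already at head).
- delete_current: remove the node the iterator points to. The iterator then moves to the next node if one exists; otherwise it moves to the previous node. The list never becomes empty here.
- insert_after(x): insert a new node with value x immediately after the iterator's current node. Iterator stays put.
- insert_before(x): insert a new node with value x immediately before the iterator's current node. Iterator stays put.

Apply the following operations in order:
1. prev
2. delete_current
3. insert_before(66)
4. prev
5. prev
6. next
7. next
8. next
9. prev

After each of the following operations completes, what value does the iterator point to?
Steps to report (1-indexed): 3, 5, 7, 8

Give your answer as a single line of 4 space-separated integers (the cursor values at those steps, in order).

After 1 (prev): list=[4, 7, 6, 2, 1, 9] cursor@4
After 2 (delete_current): list=[7, 6, 2, 1, 9] cursor@7
After 3 (insert_before(66)): list=[66, 7, 6, 2, 1, 9] cursor@7
After 4 (prev): list=[66, 7, 6, 2, 1, 9] cursor@66
After 5 (prev): list=[66, 7, 6, 2, 1, 9] cursor@66
After 6 (next): list=[66, 7, 6, 2, 1, 9] cursor@7
After 7 (next): list=[66, 7, 6, 2, 1, 9] cursor@6
After 8 (next): list=[66, 7, 6, 2, 1, 9] cursor@2
After 9 (prev): list=[66, 7, 6, 2, 1, 9] cursor@6

Answer: 7 66 6 2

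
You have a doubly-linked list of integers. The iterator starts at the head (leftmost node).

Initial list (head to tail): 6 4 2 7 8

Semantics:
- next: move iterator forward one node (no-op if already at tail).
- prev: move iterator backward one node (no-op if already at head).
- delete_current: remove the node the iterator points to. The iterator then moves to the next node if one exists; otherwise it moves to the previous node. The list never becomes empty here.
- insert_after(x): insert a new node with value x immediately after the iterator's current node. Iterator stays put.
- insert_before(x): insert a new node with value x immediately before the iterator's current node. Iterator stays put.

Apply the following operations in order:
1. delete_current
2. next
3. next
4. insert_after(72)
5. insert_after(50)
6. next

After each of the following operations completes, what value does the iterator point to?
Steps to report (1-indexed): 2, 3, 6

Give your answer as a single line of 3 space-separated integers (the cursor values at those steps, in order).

Answer: 2 7 50

Derivation:
After 1 (delete_current): list=[4, 2, 7, 8] cursor@4
After 2 (next): list=[4, 2, 7, 8] cursor@2
After 3 (next): list=[4, 2, 7, 8] cursor@7
After 4 (insert_after(72)): list=[4, 2, 7, 72, 8] cursor@7
After 5 (insert_after(50)): list=[4, 2, 7, 50, 72, 8] cursor@7
After 6 (next): list=[4, 2, 7, 50, 72, 8] cursor@50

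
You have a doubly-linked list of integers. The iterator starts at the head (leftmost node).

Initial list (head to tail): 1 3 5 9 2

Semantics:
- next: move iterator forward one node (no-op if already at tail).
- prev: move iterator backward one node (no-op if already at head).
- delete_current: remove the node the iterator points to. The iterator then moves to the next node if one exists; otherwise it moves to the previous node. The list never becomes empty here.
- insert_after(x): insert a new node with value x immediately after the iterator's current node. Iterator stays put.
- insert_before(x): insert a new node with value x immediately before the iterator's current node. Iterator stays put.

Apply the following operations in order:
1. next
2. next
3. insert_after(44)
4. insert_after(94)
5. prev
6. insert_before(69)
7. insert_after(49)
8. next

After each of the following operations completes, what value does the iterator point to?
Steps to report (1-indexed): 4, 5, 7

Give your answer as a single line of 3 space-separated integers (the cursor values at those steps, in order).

After 1 (next): list=[1, 3, 5, 9, 2] cursor@3
After 2 (next): list=[1, 3, 5, 9, 2] cursor@5
After 3 (insert_after(44)): list=[1, 3, 5, 44, 9, 2] cursor@5
After 4 (insert_after(94)): list=[1, 3, 5, 94, 44, 9, 2] cursor@5
After 5 (prev): list=[1, 3, 5, 94, 44, 9, 2] cursor@3
After 6 (insert_before(69)): list=[1, 69, 3, 5, 94, 44, 9, 2] cursor@3
After 7 (insert_after(49)): list=[1, 69, 3, 49, 5, 94, 44, 9, 2] cursor@3
After 8 (next): list=[1, 69, 3, 49, 5, 94, 44, 9, 2] cursor@49

Answer: 5 3 3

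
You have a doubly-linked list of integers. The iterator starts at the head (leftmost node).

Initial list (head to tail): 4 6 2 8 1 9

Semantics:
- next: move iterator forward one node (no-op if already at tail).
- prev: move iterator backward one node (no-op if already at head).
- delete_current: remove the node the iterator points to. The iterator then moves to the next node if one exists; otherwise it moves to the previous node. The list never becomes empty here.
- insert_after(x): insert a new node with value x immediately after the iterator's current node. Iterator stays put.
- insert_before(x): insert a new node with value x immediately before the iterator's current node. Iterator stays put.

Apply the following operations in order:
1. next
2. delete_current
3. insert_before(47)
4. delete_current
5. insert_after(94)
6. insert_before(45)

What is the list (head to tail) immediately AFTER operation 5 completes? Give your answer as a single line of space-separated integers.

Answer: 4 47 8 94 1 9

Derivation:
After 1 (next): list=[4, 6, 2, 8, 1, 9] cursor@6
After 2 (delete_current): list=[4, 2, 8, 1, 9] cursor@2
After 3 (insert_before(47)): list=[4, 47, 2, 8, 1, 9] cursor@2
After 4 (delete_current): list=[4, 47, 8, 1, 9] cursor@8
After 5 (insert_after(94)): list=[4, 47, 8, 94, 1, 9] cursor@8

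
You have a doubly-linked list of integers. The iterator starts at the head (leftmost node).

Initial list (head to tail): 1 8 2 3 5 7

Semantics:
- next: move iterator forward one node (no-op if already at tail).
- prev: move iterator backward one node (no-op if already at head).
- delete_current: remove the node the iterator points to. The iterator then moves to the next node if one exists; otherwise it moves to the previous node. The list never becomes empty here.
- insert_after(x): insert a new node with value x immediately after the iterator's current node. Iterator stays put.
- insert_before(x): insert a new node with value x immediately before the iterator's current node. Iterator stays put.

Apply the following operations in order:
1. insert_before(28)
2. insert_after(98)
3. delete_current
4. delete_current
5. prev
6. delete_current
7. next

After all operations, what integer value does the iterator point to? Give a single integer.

Answer: 2

Derivation:
After 1 (insert_before(28)): list=[28, 1, 8, 2, 3, 5, 7] cursor@1
After 2 (insert_after(98)): list=[28, 1, 98, 8, 2, 3, 5, 7] cursor@1
After 3 (delete_current): list=[28, 98, 8, 2, 3, 5, 7] cursor@98
After 4 (delete_current): list=[28, 8, 2, 3, 5, 7] cursor@8
After 5 (prev): list=[28, 8, 2, 3, 5, 7] cursor@28
After 6 (delete_current): list=[8, 2, 3, 5, 7] cursor@8
After 7 (next): list=[8, 2, 3, 5, 7] cursor@2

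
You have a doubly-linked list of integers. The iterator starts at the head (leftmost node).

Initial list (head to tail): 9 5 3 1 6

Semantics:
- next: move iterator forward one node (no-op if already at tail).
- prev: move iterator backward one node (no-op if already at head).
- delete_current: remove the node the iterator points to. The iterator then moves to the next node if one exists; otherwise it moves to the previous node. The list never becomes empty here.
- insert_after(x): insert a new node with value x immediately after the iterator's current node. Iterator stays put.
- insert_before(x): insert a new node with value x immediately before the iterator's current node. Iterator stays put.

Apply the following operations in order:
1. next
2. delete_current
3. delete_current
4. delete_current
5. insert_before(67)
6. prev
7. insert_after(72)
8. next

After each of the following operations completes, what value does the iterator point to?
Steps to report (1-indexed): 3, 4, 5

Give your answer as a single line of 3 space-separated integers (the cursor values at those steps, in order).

Answer: 1 6 6

Derivation:
After 1 (next): list=[9, 5, 3, 1, 6] cursor@5
After 2 (delete_current): list=[9, 3, 1, 6] cursor@3
After 3 (delete_current): list=[9, 1, 6] cursor@1
After 4 (delete_current): list=[9, 6] cursor@6
After 5 (insert_before(67)): list=[9, 67, 6] cursor@6
After 6 (prev): list=[9, 67, 6] cursor@67
After 7 (insert_after(72)): list=[9, 67, 72, 6] cursor@67
After 8 (next): list=[9, 67, 72, 6] cursor@72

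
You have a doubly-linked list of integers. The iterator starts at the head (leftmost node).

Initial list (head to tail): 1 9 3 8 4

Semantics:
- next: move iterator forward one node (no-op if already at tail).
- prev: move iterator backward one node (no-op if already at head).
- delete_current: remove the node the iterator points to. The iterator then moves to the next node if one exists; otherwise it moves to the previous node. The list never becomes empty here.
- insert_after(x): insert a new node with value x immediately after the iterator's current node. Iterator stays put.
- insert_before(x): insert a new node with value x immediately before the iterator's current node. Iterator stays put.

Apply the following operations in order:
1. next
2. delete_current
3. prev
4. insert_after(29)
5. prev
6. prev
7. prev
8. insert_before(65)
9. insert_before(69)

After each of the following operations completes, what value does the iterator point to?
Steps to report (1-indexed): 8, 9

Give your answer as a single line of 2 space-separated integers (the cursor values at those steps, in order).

After 1 (next): list=[1, 9, 3, 8, 4] cursor@9
After 2 (delete_current): list=[1, 3, 8, 4] cursor@3
After 3 (prev): list=[1, 3, 8, 4] cursor@1
After 4 (insert_after(29)): list=[1, 29, 3, 8, 4] cursor@1
After 5 (prev): list=[1, 29, 3, 8, 4] cursor@1
After 6 (prev): list=[1, 29, 3, 8, 4] cursor@1
After 7 (prev): list=[1, 29, 3, 8, 4] cursor@1
After 8 (insert_before(65)): list=[65, 1, 29, 3, 8, 4] cursor@1
After 9 (insert_before(69)): list=[65, 69, 1, 29, 3, 8, 4] cursor@1

Answer: 1 1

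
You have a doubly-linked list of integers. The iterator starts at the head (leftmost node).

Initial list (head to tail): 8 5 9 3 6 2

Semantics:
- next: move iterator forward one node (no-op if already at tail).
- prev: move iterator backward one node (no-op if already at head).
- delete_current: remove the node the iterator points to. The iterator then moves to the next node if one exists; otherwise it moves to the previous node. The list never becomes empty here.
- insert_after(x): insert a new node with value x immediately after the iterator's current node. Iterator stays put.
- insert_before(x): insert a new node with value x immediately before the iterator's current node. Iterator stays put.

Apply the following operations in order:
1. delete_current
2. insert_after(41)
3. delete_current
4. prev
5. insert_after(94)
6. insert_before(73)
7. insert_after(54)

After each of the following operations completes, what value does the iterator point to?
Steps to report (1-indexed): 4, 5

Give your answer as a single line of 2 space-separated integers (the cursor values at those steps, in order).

After 1 (delete_current): list=[5, 9, 3, 6, 2] cursor@5
After 2 (insert_after(41)): list=[5, 41, 9, 3, 6, 2] cursor@5
After 3 (delete_current): list=[41, 9, 3, 6, 2] cursor@41
After 4 (prev): list=[41, 9, 3, 6, 2] cursor@41
After 5 (insert_after(94)): list=[41, 94, 9, 3, 6, 2] cursor@41
After 6 (insert_before(73)): list=[73, 41, 94, 9, 3, 6, 2] cursor@41
After 7 (insert_after(54)): list=[73, 41, 54, 94, 9, 3, 6, 2] cursor@41

Answer: 41 41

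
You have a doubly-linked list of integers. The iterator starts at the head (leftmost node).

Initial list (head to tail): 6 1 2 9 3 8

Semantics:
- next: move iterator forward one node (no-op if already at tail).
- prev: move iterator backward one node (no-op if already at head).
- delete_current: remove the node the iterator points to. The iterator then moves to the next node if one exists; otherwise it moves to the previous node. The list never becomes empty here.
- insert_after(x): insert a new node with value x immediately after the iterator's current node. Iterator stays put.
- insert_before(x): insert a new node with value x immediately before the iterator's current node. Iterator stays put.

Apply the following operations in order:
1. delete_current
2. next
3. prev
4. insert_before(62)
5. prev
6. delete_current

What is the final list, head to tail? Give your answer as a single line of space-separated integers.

Answer: 1 2 9 3 8

Derivation:
After 1 (delete_current): list=[1, 2, 9, 3, 8] cursor@1
After 2 (next): list=[1, 2, 9, 3, 8] cursor@2
After 3 (prev): list=[1, 2, 9, 3, 8] cursor@1
After 4 (insert_before(62)): list=[62, 1, 2, 9, 3, 8] cursor@1
After 5 (prev): list=[62, 1, 2, 9, 3, 8] cursor@62
After 6 (delete_current): list=[1, 2, 9, 3, 8] cursor@1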